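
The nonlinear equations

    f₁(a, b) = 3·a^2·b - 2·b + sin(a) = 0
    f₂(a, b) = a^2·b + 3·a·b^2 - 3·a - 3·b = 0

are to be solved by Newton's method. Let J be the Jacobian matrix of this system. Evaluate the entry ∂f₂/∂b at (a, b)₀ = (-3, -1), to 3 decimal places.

24.000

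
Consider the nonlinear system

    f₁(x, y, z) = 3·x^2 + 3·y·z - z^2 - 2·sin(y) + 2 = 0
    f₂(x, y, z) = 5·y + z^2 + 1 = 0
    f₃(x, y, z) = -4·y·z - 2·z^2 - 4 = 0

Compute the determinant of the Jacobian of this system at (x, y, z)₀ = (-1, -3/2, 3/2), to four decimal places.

-108.0000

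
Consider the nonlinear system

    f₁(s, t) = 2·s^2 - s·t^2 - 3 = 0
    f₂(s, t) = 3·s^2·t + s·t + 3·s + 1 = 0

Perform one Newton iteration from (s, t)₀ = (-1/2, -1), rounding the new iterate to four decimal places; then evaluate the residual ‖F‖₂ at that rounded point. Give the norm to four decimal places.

At (-1/2, -1): F = (-2.0000, -0.7500).
Jacobian J = [[4·s - t^2, -2·s·t], [6·s·t + t + 3, 3·s^2 + s]].
At the point, J = [[-3.0000, -1.0000], [5.0000, 0.2500]] (det J = 4.2500).
Solving J·Δ = −F gives Δ = (0.2941, -2.8824).
Then the next iterate is (s, t)₁ = (-0.2059, -3.8824).
Re-evaluating at (-0.2059, -3.8824): F = (0.188326, 0.687905), so ‖F‖₂ = 0.7132.

0.7132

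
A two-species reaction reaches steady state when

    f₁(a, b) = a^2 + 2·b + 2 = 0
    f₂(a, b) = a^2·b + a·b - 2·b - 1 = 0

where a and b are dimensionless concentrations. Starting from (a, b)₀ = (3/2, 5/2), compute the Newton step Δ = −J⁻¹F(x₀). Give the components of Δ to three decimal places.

(0.640, -5.585)

At (3/2, 5/2): F = (9.250, 3.375).
Jacobian J = [[2·a, 2], [2·a·b + b, a^2 + a - 2]].
At the point, J = [[3.000, 2.000], [10.000, 1.750]] (det J = -14.750).
Solving J·Δ = −F gives Δ = (0.640, -5.585).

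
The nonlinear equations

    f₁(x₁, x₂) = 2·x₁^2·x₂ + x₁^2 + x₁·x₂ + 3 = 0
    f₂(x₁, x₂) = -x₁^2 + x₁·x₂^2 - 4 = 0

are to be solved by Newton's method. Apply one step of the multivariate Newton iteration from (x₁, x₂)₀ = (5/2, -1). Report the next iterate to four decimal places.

(0.8889, -1.2611)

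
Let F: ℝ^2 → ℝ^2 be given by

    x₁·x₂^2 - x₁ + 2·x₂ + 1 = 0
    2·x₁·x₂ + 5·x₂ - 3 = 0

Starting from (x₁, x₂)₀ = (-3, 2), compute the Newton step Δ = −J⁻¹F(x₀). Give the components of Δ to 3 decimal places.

(1.243, -0.027)

At (-3, 2): F = (-4.000, -5.000).
Jacobian J = [[x₂^2 - 1, 2·x₁·x₂ + 2], [2·x₂, 2·x₁ + 5]].
At the point, J = [[3.000, -10.000], [4.000, -1.000]] (det J = 37.000).
Solving J·Δ = −F gives Δ = (1.243, -0.027).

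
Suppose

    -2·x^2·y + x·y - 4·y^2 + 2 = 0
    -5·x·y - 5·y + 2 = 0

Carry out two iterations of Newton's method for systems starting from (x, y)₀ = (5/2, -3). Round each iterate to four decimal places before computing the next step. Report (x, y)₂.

At (5/2, -3): F = (-4.0000, 54.5000).
Jacobian J = [[-4·x·y + y, -2·x^2 + x - 8·y], [-5·y, -5·x - 5]].
At the point, J = [[27.0000, 14.0000], [15.0000, -17.5000]] (det J = -682.5000).
Solving J·Δ = −F gives Δ = (-1.0154, 2.2440).
Then the next iterate is (x, y)₁ = (1.4846, -0.7560).
Round to (1.4846, -0.7560) and repeat: F = (1.924003, 11.391788), J = [[3.733430, 3.124526], [3.7800, -12.4230]].
Δ = (-1.0224, 0.6059), so (x, y)₂ = (0.4622, -0.1501).

(0.4622, -0.1501)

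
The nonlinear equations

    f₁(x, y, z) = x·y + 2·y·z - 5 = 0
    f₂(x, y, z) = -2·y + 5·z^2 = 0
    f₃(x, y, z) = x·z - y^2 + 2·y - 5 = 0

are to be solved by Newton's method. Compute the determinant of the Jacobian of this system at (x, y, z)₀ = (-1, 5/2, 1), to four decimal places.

100.0000

J = [[y, x + 2·z, 2·y], [0, -2, 10·z], [z, -2·y + 2, x]].
At the point, J = [[2.5000, 1.0000, 5.0000], [0.0000, -2.0000, 10.0000], [1.0000, -3.0000, -1.0000]].
det J = 100.0000.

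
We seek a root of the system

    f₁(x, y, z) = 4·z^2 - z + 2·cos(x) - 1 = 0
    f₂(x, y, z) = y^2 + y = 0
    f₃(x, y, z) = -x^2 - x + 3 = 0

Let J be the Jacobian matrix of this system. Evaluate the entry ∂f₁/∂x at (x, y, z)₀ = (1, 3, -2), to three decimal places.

-1.683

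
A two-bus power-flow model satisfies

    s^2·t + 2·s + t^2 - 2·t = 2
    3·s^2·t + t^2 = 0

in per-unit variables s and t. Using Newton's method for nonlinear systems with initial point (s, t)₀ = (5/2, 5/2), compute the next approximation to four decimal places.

(-5.2500, 12.5000)

At (5/2, 5/2): F = (19.8750, 53.1250).
Jacobian J = [[2·s·t + 2, s^2 + 2·t - 2], [6·s·t, 3·s^2 + 2·t]].
At the point, J = [[14.5000, 9.2500], [37.5000, 23.7500]] (det J = -2.5000).
Solving J·Δ = −F gives Δ = (-7.7500, 10.0000).
Then the next iterate is (s, t)₁ = (-5.2500, 12.5000).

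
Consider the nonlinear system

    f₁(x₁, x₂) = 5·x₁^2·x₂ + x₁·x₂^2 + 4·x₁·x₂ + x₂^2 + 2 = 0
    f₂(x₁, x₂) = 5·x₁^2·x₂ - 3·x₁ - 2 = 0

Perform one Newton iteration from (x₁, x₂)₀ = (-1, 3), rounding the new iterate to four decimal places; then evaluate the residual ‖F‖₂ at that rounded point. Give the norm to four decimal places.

At (-1, 3): F = (5.0000, 16.0000).
Jacobian J = [[10·x₁·x₂ + x₂^2 + 4·x₂, 5·x₁^2 + 2·x₁·x₂ + 4·x₁ + 2·x₂], [10·x₁·x₂ - 3, 5·x₁^2]].
At the point, J = [[-9.0000, 1.0000], [-33.0000, 5.0000]] (det J = -12.0000).
Solving J·Δ = −F gives Δ = (0.7500, 1.7500).
Then the next iterate is (x₁, x₂)₁ = (-0.2500, 4.7500).
Re-evaluating at (-0.2500, 4.7500): F = (15.656250, 0.234375), so ‖F‖₂ = 15.6580.

15.6580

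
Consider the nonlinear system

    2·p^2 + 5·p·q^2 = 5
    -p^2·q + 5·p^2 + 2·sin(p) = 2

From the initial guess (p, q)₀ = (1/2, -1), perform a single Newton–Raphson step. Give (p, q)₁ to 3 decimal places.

(0.425, -1.506)

At (1/2, -1): F = (-2.000, 0.45885).
Jacobian J = [[4·p + 5·q^2, 10·p·q], [-2·p·q + 10·p + 2·cos(p), -p^2]].
At the point, J = [[7.000, -5.000], [7.75517, -0.250]] (det J = 37.02583).
Solving J·Δ = −F gives Δ = (-0.075, -0.506).
Then the next iterate is (p, q)₁ = (0.425, -1.506).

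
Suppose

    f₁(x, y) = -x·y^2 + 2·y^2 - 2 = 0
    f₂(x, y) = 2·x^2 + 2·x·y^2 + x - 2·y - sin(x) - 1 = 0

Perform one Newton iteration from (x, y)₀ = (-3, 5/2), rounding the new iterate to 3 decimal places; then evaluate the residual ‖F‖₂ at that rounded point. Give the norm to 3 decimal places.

12.463

At (-3, 5/2): F = (29.250, -28.35888).
Jacobian J = [[-y^2, -2·x·y + 4·y], [4·x + 2·y^2 - cos(x) + 1, 4·x·y - 2]].
At the point, J = [[-6.250, 25.000], [2.48999, -32.000]] (det J = 137.75019).
Solving J·Δ = −F gives Δ = (1.648, -0.758).
Then the next iterate is (x, y)₁ = (-1.352, 1.742).
Re-evaluating at (-1.352, 1.742): F = (8.17186, -9.40949), so ‖F‖₂ = 12.463.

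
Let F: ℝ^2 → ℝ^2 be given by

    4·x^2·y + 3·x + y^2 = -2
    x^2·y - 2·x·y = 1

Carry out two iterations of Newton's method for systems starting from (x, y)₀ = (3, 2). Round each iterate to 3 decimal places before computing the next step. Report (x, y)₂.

At (3, 2): F = (87.000, 5.000).
Jacobian J = [[8·x·y + 3, 4·x^2 + 2·y], [2·x·y - 2·y, x^2 - 2·x]].
At the point, J = [[51.000, 40.000], [8.000, 3.000]] (det J = -167.000).
Solving J·Δ = −F gives Δ = (0.365, -2.641).
Then the next iterate is (x, y)₁ = (3.365, -0.641).
Round to (3.365, -0.641) and repeat: F = (-16.52687, -3.94426), J = [[-14.25572, 44.01090], [-3.03193, 4.59323]].
Δ = (-1.437, -0.090), so (x, y)₂ = (1.928, -0.731).

(1.928, -0.731)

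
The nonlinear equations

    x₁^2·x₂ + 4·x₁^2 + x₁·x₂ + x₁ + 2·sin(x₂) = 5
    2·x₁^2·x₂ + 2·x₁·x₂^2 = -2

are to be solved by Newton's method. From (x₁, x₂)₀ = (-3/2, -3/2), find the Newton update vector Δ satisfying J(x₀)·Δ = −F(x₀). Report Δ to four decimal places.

(0.0157, 0.8362)

At (-3/2, -3/2): F = (-0.619990, -11.5000).
Jacobian J = [[2·x₁·x₂ + 8·x₁ + x₂ + 1, x₁^2 + x₁ + 2·cos(x₂)], [4·x₁·x₂ + 2·x₂^2, 2·x₁^2 + 4·x₁·x₂]].
At the point, J = [[-8.0000, 0.891474], [13.5000, 13.5000]] (det J = -120.034904).
Solving J·Δ = −F gives Δ = (0.0157, 0.8362).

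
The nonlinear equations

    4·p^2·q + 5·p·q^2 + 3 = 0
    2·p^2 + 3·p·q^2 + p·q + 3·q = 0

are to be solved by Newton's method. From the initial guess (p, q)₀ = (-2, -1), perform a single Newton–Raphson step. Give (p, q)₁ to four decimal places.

At (-2, -1): F = (-23.0000, 1.0000).
Jacobian J = [[8·p·q + 5·q^2, 4·p^2 + 10·p·q], [4·p + 3·q^2 + q, 6·p·q + p + 3]].
At the point, J = [[21.0000, 36.0000], [-6.0000, 13.0000]] (det J = 489.0000).
Solving J·Δ = −F gives Δ = (0.6851, 0.2393).
Then the next iterate is (p, q)₁ = (-1.3149, -0.7607).

(-1.3149, -0.7607)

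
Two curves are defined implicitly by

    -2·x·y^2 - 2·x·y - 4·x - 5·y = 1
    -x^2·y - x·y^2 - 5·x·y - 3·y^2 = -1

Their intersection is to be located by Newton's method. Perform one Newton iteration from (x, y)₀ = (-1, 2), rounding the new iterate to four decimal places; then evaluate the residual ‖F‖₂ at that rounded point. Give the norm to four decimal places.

0.8128

At (-1, 2): F = (5.0000, 1.0000).
Jacobian J = [[-2·y^2 - 2·y - 4, -4·x·y - 2·x - 5], [-2·x·y - y^2 - 5·y, -x^2 - 2·x·y - 5·x - 6·y]].
At the point, J = [[-16.0000, 5.0000], [-10.0000, -4.0000]] (det J = 114.0000).
Solving J·Δ = −F gives Δ = (0.2193, -0.2982).
Then the next iterate is (x, y)₁ = (-0.7807, 1.7018).
Re-evaluating at (-0.7807, 1.7018): F = (0.792997, 0.178376), so ‖F‖₂ = 0.8128.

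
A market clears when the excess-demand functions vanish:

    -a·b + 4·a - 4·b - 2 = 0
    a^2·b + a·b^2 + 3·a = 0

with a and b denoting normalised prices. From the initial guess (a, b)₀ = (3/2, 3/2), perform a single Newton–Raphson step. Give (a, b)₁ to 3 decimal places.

At (3/2, 3/2): F = (-4.250, 11.250).
Jacobian J = [[-b + 4, -a - 4], [2·a·b + b^2 + 3, a^2 + 2·a·b]].
At the point, J = [[2.500, -5.500], [9.750, 6.750]] (det J = 70.500).
Solving J·Δ = −F gives Δ = (-0.471, -0.987).
Then the next iterate is (a, b)₁ = (1.029, 0.513).

(1.029, 0.513)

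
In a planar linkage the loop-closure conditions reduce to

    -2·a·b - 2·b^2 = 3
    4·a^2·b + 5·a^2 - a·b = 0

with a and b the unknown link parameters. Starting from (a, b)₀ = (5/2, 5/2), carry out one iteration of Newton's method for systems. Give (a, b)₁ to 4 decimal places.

(1.8000, 0.8667)

At (5/2, 5/2): F = (-28.0000, 87.5000).
Jacobian J = [[-2·b, -2·a - 4·b], [8·a·b + 10·a - b, 4·a^2 - a]].
At the point, J = [[-5.0000, -15.0000], [72.5000, 22.5000]] (det J = 975.0000).
Solving J·Δ = −F gives Δ = (-0.7000, -1.6333).
Then the next iterate is (a, b)₁ = (1.8000, 0.8667).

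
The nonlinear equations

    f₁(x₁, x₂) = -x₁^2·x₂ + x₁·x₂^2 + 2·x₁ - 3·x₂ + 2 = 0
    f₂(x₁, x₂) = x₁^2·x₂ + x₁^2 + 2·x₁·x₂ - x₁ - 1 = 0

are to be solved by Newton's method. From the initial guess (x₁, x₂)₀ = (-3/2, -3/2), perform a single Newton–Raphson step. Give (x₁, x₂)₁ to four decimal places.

(-1.3333, 3.1111)

At (-3/2, -3/2): F = (3.5000, 3.8750).
Jacobian J = [[-2·x₁·x₂ + x₂^2 + 2, -x₁^2 + 2·x₁·x₂ - 3], [2·x₁·x₂ + 2·x₁ + 2·x₂ - 1, x₁^2 + 2·x₁]].
At the point, J = [[-0.2500, -0.7500], [-2.5000, -0.7500]] (det J = -1.6875).
Solving J·Δ = −F gives Δ = (0.1667, 4.6111).
Then the next iterate is (x₁, x₂)₁ = (-1.3333, 3.1111).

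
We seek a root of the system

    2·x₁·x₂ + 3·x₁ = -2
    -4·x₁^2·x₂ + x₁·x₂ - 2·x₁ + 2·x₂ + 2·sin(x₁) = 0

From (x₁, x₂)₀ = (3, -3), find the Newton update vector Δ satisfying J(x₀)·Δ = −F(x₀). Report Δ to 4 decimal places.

(-1.0322, 0.6506)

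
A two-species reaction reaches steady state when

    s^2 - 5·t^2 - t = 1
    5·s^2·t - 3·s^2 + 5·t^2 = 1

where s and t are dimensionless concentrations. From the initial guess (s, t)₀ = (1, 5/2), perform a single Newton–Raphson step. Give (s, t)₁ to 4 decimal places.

At (1, 5/2): F = (-33.7500, 39.7500).
Jacobian J = [[2·s, -10·t - 1], [10·s·t - 6·s, 5·s^2 + 10·t]].
At the point, J = [[2.0000, -26.0000], [19.0000, 30.0000]] (det J = 554.0000).
Solving J·Δ = −F gives Δ = (-0.0379, -1.3010).
Then the next iterate is (s, t)₁ = (0.9621, 1.1990).

(0.9621, 1.1990)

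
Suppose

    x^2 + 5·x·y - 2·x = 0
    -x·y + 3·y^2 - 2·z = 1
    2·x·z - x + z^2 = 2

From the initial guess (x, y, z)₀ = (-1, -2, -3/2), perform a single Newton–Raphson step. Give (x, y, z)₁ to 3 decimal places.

(-0.468, -0.890, -1.076)

At (-1, -2, -3/2): F = (13.000, 12.000, 4.250).
Jacobian J = [[2·x + 5·y - 2, 5·x, 0], [-y, -x + 6·y, -2], [2·z - 1, 0, 2·x + 2·z]].
At the point, J = [[-14.000, -5.000, 0.000], [2.000, -11.000, -2.000], [-4.000, 0.000, -5.000]] (det J = -860.000).
Solving J·Δ = −F gives Δ = (0.532, 1.110, 0.424).
Then the next iterate is (x, y, z)₁ = (-0.468, -0.890, -1.076).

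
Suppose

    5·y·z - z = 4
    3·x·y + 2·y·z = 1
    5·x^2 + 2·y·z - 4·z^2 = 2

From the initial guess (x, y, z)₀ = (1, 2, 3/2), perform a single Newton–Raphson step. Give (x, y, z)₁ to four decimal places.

At (1, 2, 3/2): F = (9.5000, 11.0000, 0.0000).
Jacobian J = [[0, 5·z, 5·y - 1], [3·y, 3·x + 2·z, 2·y], [10·x, 2·z, 2·y - 8·z]].
At the point, J = [[0.0000, 7.5000, 9.0000], [6.0000, 6.0000, 4.0000], [10.0000, 3.0000, -8.0000]] (det J = 282.0000).
Solving J·Δ = −F gives Δ = (-1.3723, 0.5461, -1.5106).
Then the next iterate is (x, y, z)₁ = (-0.3723, 2.5461, -0.0106).

(-0.3723, 2.5461, -0.0106)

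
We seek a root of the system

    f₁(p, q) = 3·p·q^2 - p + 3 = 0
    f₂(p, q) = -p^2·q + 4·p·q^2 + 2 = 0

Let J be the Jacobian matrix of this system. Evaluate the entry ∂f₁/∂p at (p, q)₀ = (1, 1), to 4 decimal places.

∂f₁/∂p = 3·q^2 - 1.
At (1, 1) this is 2.0000.

2.0000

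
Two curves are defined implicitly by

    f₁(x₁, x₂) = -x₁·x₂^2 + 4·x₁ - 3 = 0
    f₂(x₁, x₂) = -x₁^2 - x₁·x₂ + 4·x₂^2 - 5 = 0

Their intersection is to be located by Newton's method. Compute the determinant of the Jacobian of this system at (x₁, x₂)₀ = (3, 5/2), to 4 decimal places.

J = [[-x₂^2 + 4, -2·x₁·x₂], [-2·x₁ - x₂, -x₁ + 8·x₂]].
At the point, J = [[-2.2500, -15.0000], [-8.5000, 17.0000]].
det J = -165.7500.

-165.7500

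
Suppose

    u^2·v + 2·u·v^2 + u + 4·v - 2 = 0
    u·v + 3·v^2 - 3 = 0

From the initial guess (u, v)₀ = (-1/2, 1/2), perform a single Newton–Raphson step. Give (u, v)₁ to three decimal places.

(-8.000, 3.000)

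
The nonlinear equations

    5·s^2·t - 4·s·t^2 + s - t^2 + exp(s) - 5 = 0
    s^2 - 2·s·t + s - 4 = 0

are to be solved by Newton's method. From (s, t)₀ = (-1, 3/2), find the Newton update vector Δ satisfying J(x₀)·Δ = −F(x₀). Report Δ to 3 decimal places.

(-2.910, -5.319)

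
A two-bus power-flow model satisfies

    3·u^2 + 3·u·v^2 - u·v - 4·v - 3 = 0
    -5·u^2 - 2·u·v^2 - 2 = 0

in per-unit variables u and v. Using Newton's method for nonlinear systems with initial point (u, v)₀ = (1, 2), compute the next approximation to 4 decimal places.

(45.5000, -100.0000)

At (1, 2): F = (2.0000, -15.0000).
Jacobian J = [[6·u + 3·v^2 - v, 6·u·v - u - 4], [-10·u - 2·v^2, -4·u·v]].
At the point, J = [[16.0000, 7.0000], [-18.0000, -8.0000]] (det J = -2.0000).
Solving J·Δ = −F gives Δ = (44.5000, -102.0000).
Then the next iterate is (u, v)₁ = (45.5000, -100.0000).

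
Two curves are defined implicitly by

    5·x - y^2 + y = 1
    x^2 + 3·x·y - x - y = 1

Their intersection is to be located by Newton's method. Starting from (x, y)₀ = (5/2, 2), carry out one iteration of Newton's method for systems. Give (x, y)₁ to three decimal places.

At (5/2, 2): F = (9.500, 15.750).
Jacobian J = [[5, -2·y + 1], [2·x + 3·y - 1, 3·x - 1]].
At the point, J = [[5.000, -3.000], [10.000, 6.500]] (det J = 62.500).
Solving J·Δ = −F gives Δ = (-1.744, 0.260).
Then the next iterate is (x, y)₁ = (0.756, 2.260).

(0.756, 2.260)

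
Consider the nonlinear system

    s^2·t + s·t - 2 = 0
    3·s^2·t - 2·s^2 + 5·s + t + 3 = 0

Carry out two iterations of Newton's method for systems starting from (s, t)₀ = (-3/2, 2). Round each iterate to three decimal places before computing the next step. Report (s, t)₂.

(-1.915, 1.182)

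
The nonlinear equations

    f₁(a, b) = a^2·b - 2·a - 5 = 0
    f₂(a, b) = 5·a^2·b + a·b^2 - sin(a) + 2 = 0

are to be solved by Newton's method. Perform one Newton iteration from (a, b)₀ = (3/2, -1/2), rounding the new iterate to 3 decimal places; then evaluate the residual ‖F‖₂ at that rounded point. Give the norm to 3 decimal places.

At (3/2, -1/2): F = (-9.125, -4.24749).
Jacobian J = [[2·a·b - 2, a^2], [10·a·b + b^2 - cos(a), 5·a^2 + 2·a·b]].
At the point, J = [[-3.500, 2.250], [-7.32074, 9.750]] (det J = -17.65334).
Solving J·Δ = −F gives Δ = (-4.498, -2.942).
Then the next iterate is (a, b)₁ = (-2.998, -3.442).
Re-evaluating at (-2.998, -3.442): F = (-29.94071, -188.05885), so ‖F‖₂ = 190.427.

190.427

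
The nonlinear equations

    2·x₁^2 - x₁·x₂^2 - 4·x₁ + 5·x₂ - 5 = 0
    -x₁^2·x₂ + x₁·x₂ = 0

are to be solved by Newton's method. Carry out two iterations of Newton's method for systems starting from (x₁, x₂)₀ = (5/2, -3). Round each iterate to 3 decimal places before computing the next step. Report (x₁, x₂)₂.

(2.283, 0.153)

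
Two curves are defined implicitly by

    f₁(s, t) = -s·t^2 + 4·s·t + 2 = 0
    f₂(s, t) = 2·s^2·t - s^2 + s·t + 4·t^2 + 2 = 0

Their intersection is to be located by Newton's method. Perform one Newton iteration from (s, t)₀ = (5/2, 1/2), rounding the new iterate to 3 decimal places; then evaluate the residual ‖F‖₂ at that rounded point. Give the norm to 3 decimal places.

At (5/2, 1/2): F = (6.375, 4.250).
Jacobian J = [[-t^2 + 4·t, -2·s·t + 4·s], [4·s·t - 2·s + t, 2·s^2 + s + 8·t]].
At the point, J = [[1.750, 7.500], [0.500, 19.000]] (det J = 29.500).
Solving J·Δ = −F gives Δ = (-3.025, -0.144).
Then the next iterate is (s, t)₁ = (-0.525, 0.356).
Re-evaluating at (-0.525, 0.356): F = (1.31894, 2.24066), so ‖F‖₂ = 2.600.

2.600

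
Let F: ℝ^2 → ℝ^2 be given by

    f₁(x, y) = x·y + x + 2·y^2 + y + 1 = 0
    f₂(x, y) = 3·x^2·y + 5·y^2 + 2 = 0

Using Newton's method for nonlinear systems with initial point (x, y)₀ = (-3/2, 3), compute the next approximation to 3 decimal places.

At (-3/2, 3): F = (16.000, 67.250).
Jacobian J = [[y + 1, x + 4·y + 1], [6·x·y, 3·x^2 + 10·y]].
At the point, J = [[4.000, 11.500], [-27.000, 36.750]] (det J = 457.500).
Solving J·Δ = −F gives Δ = (0.405, -1.532).
Then the next iterate is (x, y)₁ = (-1.095, 1.468).

(-1.095, 1.468)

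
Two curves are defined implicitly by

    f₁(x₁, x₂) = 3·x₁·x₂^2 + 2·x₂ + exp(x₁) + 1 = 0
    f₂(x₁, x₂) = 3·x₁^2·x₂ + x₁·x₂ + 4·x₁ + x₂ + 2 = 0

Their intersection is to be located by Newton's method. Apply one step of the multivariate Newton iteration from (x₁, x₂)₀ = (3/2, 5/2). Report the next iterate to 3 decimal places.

At (3/2, 5/2): F = (38.60669, 31.125).
Jacobian J = [[3·x₂^2 + exp(x₁), 6·x₁·x₂ + 2], [6·x₁·x₂ + x₂ + 4, 3·x₁^2 + x₁ + 1]].
At the point, J = [[23.23169, 24.500], [29.000, 9.250]] (det J = -495.60688).
Solving J·Δ = −F gives Δ = (-0.818, -0.800).
Then the next iterate is (x₁, x₂)₁ = (0.682, 1.700).

(0.682, 1.700)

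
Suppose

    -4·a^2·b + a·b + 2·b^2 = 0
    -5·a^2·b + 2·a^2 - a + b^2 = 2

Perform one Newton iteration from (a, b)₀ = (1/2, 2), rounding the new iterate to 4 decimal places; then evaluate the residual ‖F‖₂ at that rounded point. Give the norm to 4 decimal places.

1.8616

At (1/2, 2): F = (7.0000, -0.5000).
Jacobian J = [[-8·a·b + b, -4·a^2 + a + 4·b], [-10·a·b + 4·a - 1, -5·a^2 + 2·b]].
At the point, J = [[-6.0000, 7.5000], [-9.0000, 2.7500]] (det J = 51.0000).
Solving J·Δ = −F gives Δ = (-0.4510, -1.2941).
Then the next iterate is (a, b)₁ = (0.0490, 0.7059).
Re-evaluating at (0.0490, 0.7059): F = (1.024399, -1.554378), so ‖F‖₂ = 1.8616.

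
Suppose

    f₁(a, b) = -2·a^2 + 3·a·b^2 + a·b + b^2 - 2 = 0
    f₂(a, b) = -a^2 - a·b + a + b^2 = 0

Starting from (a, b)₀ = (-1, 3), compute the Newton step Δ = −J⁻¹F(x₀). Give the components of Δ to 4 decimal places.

At (-1, 3): F = (-25.0000, 10.0000).
Jacobian J = [[-4·a + 3·b^2 + b, 6·a·b + a + 2·b], [-2·a - b + 1, -a + 2·b]].
At the point, J = [[34.0000, -13.0000], [0.0000, 7.0000]] (det J = 238.0000).
Solving J·Δ = −F gives Δ = (0.1891, -1.4286).

(0.1891, -1.4286)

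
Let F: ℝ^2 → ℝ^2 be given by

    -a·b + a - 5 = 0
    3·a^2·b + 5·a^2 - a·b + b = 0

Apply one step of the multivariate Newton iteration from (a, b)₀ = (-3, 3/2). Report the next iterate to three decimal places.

At (-3, 3/2): F = (-3.500, 91.500).
Jacobian J = [[-b + 1, -a], [6·a·b + 10·a - b, 3·a^2 - a + 1]].
At the point, J = [[-0.500, 3.000], [-58.500, 31.000]] (det J = 160.000).
Solving J·Δ = −F gives Δ = (2.394, 1.566).
Then the next iterate is (a, b)₁ = (-0.606, 3.066).

(-0.606, 3.066)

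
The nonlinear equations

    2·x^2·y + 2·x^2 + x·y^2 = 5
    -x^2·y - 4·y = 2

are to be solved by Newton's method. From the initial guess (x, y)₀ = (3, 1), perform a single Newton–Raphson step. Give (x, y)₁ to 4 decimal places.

(2.5470, 0.0552)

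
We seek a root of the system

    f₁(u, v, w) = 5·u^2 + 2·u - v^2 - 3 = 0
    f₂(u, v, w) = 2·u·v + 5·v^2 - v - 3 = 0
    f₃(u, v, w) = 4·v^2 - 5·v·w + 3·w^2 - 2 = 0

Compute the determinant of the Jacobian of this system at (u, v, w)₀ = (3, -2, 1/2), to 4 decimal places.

J = [[10·u + 2, -2·v, 0], [2·v, 2·u + 10·v - 1, 0], [0, 8·v - 5·w, -5·v + 6·w]].
At the point, J = [[32.0000, 4.0000, 0.0000], [-4.0000, -15.0000, 0.0000], [0.0000, -18.5000, 13.0000]].
det J = -6032.0000.

-6032.0000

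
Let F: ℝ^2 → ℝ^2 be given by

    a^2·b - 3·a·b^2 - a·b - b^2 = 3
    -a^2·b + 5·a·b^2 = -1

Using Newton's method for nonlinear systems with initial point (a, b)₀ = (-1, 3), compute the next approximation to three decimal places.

(-1.017, 1.455)

At (-1, 3): F = (21.000, -47.000).
Jacobian J = [[2·a·b - 3·b^2 - b, a^2 - 6·a·b - a - 2·b], [-2·a·b + 5·b^2, -a^2 + 10·a·b]].
At the point, J = [[-36.000, 14.000], [51.000, -31.000]] (det J = 402.000).
Solving J·Δ = −F gives Δ = (-0.017, -1.545).
Then the next iterate is (a, b)₁ = (-1.017, 1.455).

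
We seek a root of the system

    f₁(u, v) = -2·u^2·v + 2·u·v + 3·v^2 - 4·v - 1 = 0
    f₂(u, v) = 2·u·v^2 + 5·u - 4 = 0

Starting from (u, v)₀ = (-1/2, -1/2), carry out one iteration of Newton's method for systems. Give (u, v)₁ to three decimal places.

(0.726, -0.494)

At (-1/2, -1/2): F = (2.500, -6.750).
Jacobian J = [[-4·u·v + 2·v, -2·u^2 + 2·u + 6·v - 4], [2·v^2 + 5, 4·u·v]].
At the point, J = [[-2.000, -8.500], [5.500, 1.000]] (det J = 44.750).
Solving J·Δ = −F gives Δ = (1.226, 0.006).
Then the next iterate is (u, v)₁ = (0.726, -0.494).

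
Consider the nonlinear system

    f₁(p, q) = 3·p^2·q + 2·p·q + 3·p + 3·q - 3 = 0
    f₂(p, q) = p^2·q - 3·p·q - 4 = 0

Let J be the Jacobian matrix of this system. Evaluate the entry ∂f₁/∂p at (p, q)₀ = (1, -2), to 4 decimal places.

-13.0000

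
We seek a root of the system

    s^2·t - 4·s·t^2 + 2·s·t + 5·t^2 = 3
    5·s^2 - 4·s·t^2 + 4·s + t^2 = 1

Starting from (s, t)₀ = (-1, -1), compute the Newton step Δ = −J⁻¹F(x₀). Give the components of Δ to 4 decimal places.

(0.1667, 0.3333)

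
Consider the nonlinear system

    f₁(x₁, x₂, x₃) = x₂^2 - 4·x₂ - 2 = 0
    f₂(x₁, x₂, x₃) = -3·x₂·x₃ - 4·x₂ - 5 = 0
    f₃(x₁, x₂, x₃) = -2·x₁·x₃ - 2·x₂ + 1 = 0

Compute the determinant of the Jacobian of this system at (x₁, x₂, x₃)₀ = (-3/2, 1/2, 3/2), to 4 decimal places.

-13.5000

J = [[0, 2·x₂ - 4, 0], [0, -3·x₃ - 4, -3·x₂], [-2·x₃, -2, -2·x₁]].
At the point, J = [[0.0000, -3.0000, 0.0000], [0.0000, -8.5000, -1.5000], [-3.0000, -2.0000, 3.0000]].
det J = -13.5000.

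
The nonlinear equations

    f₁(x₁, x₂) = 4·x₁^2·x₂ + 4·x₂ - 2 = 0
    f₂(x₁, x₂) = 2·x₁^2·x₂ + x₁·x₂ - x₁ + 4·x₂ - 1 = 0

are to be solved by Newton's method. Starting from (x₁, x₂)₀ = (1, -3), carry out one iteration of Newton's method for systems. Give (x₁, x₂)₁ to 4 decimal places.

(1.0500, 0.4000)

At (1, -3): F = (-26.0000, -23.0000).
Jacobian J = [[8·x₁·x₂, 4·x₁^2 + 4], [4·x₁·x₂ + x₂ - 1, 2·x₁^2 + x₁ + 4]].
At the point, J = [[-24.0000, 8.0000], [-16.0000, 7.0000]] (det J = -40.0000).
Solving J·Δ = −F gives Δ = (0.0500, 3.4000).
Then the next iterate is (x₁, x₂)₁ = (1.0500, 0.4000).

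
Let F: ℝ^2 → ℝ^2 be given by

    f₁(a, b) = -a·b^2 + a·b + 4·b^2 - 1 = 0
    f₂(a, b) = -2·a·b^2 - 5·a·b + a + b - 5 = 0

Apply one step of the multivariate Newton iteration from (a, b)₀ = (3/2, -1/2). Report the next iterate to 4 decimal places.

At (3/2, -1/2): F = (-1.1250, -1.0000).
Jacobian J = [[-b^2 + b, -2·a·b + a + 8·b], [-2·b^2 - 5·b + 1, -4·a·b - 5·a + 1]].
At the point, J = [[-0.7500, -1.0000], [3.0000, -3.5000]] (det J = 5.6250).
Solving J·Δ = −F gives Δ = (-0.5222, -0.7333).
Then the next iterate is (a, b)₁ = (0.9778, -1.2333).

(0.9778, -1.2333)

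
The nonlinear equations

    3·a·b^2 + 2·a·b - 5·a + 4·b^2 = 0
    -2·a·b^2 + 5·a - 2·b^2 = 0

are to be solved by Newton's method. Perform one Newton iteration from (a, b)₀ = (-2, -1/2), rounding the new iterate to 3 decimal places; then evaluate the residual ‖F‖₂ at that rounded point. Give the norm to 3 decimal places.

0.427

At (-2, -1/2): F = (11.500, -9.500).
Jacobian J = [[3·b^2 + 2·b - 5, 6·a·b + 2·a + 8·b], [-2·b^2 + 5, -4·a·b - 4·b]].
At the point, J = [[-5.250, -2.000], [4.500, -2.000]] (det J = 19.500).
Solving J·Δ = −F gives Δ = (2.154, 0.096).
Then the next iterate is (a, b)₁ = (0.154, -0.404).
Re-evaluating at (0.154, -0.404): F = (-0.16616, 0.39330), so ‖F‖₂ = 0.427.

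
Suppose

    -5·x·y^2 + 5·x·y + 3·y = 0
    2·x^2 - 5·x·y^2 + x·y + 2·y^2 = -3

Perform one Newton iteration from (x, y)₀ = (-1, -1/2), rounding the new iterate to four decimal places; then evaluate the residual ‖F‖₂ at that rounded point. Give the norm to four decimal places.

69.7380

At (-1, -1/2): F = (2.2500, 7.2500).
Jacobian J = [[-5·y^2 + 5·y, -10·x·y + 5·x + 3], [4·x - 5·y^2 + y, -10·x·y + x + 4·y]].
At the point, J = [[-3.7500, -7.0000], [-5.7500, -8.0000]] (det J = -10.2500).
Solving J·Δ = −F gives Δ = (3.1951, -1.3902).
Then the next iterate is (x, y)₁ = (2.1951, -1.8902).
Re-evaluating at (2.1951, -1.8902): F = (-65.630372, -23.580419), so ‖F‖₂ = 69.7380.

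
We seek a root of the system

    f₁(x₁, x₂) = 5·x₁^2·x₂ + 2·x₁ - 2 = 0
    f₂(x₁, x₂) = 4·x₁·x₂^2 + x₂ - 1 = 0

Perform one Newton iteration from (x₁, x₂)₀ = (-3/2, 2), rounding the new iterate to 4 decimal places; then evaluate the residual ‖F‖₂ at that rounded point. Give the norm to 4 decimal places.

At (-3/2, 2): F = (17.5000, -23.0000).
Jacobian J = [[10·x₁·x₂ + 2, 5·x₁^2], [4·x₂^2, 8·x₁·x₂ + 1]].
At the point, J = [[-28.0000, 11.2500], [16.0000, -23.0000]] (det J = 464.0000).
Solving J·Δ = −F gives Δ = (0.3098, -0.7845).
Then the next iterate is (x₁, x₂)₁ = (-1.1902, 1.2155).
Re-evaluating at (-1.1902, 1.2155): F = (4.228841, -6.818298), so ‖F‖₂ = 8.0232.

8.0232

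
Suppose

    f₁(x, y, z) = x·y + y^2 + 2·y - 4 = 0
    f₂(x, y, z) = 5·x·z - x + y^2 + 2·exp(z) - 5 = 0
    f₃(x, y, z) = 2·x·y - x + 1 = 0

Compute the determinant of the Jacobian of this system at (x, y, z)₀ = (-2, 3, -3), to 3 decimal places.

-415.818

J = [[y, x + 2·y + 2, 0], [5·z - 1, 2·y, 5·x + 2·exp(z)], [2·y - 1, 2·x, 0]].
At the point, J = [[3.000, 6.000, 0.000], [-16.000, 6.000, -9.90043], [5.000, -4.000, 0.000]].
det J = -415.818.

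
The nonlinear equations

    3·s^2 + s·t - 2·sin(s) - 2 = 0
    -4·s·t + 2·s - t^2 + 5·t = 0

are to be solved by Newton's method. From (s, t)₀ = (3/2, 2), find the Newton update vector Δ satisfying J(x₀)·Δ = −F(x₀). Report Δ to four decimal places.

(-0.5360, 0.0432)

At (3/2, 2): F = (5.755010, -3.0000).
Jacobian J = [[6·s + t - 2·cos(s), s], [-4·t + 2, -4·s - 2·t + 5]].
At the point, J = [[10.858526, 1.5000], [-6.0000, -5.0000]] (det J = -45.292628).
Solving J·Δ = −F gives Δ = (-0.5360, 0.0432).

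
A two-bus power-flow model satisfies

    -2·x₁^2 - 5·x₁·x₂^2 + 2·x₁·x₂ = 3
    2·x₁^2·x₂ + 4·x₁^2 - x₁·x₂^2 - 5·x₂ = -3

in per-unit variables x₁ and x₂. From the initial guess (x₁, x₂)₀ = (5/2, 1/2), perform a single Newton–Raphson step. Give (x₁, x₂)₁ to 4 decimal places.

(1.3628, -0.0958)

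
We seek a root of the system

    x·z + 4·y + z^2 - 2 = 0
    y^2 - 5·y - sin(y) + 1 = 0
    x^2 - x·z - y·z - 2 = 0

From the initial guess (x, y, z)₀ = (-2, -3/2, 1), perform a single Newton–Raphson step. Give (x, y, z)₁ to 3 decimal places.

(1.178, -0.044, 4.384)

At (-2, -3/2, 1): F = (-9.000, 11.74749, 5.500).
Jacobian J = [[z, 4, x + 2·z], [0, 2·y - cos(y) - 5, 0], [2·x - z, -z, -x - y]].
At the point, J = [[1.000, 4.000, 0.000], [0.000, -8.07074, 0.000], [-5.000, -1.000, 3.500]] (det J = -28.24758).
Solving J·Δ = −F gives Δ = (3.178, 1.456, 3.384).
Then the next iterate is (x, y, z)₁ = (1.178, -0.044, 4.384).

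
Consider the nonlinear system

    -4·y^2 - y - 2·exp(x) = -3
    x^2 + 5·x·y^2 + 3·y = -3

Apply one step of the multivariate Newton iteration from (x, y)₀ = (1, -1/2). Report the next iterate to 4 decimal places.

(5.7874, 9.1545)

At (1, -1/2): F = (-2.936564, 3.7500).
Jacobian J = [[-2·exp(x), -8·y - 1], [2·x + 5·y^2, 10·x·y + 3]].
At the point, J = [[-5.436564, 3.0000], [3.2500, -2.0000]] (det J = 1.123127).
Solving J·Δ = −F gives Δ = (4.7874, 9.6545).
Then the next iterate is (x, y)₁ = (5.7874, 9.1545).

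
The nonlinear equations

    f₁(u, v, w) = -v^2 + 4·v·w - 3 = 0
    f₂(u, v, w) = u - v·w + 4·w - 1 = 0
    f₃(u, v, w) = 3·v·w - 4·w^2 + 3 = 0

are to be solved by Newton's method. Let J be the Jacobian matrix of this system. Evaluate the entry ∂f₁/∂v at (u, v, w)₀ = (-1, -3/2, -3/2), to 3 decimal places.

-3.000

∂f₁/∂v = -2·v + 4·w.
At (-1, -3/2, -3/2) this is -3.000.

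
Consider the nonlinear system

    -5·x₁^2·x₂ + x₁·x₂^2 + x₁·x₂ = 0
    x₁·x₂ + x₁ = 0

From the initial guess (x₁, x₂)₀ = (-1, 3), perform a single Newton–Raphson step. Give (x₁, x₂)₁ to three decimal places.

(2.500, 13.000)

At (-1, 3): F = (-27.000, -4.000).
Jacobian J = [[-10·x₁·x₂ + x₂^2 + x₂, -5·x₁^2 + 2·x₁·x₂ + x₁], [x₂ + 1, x₁]].
At the point, J = [[42.000, -12.000], [4.000, -1.000]] (det J = 6.000).
Solving J·Δ = −F gives Δ = (3.500, 10.000).
Then the next iterate is (x₁, x₂)₁ = (2.500, 13.000).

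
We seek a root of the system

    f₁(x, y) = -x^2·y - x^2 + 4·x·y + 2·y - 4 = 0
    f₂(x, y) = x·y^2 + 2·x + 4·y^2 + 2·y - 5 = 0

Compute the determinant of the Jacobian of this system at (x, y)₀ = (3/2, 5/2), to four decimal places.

-62.1875

J = [[-2·x·y - 2·x + 4·y, -x^2 + 4·x + 2], [y^2 + 2, 2·x·y + 8·y + 2]].
At the point, J = [[-0.5000, 5.7500], [8.2500, 29.5000]].
det J = -62.1875.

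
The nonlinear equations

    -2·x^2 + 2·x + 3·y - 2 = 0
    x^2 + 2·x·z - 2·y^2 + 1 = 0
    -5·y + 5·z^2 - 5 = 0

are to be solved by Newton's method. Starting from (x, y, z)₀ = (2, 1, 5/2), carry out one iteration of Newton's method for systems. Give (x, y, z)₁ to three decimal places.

(-0.462, -2.923, 0.865)

At (2, 1, 5/2): F = (-3.000, 13.000, 21.250).
Jacobian J = [[-4·x + 2, 3, 0], [2·x + 2·z, -4·y, 2·x], [0, -5, 10·z]].
At the point, J = [[-6.000, 3.000, 0.000], [9.000, -4.000, 4.000], [0.000, -5.000, 25.000]] (det J = -195.000).
Solving J·Δ = −F gives Δ = (-2.462, -3.923, -1.635).
Then the next iterate is (x, y, z)₁ = (-0.462, -2.923, 0.865).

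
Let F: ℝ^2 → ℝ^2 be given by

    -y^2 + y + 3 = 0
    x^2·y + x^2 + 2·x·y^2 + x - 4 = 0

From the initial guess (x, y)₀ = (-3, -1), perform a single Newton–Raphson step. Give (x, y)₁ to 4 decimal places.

At (-3, -1): F = (1.0000, -13.0000).
Jacobian J = [[0, -2·y + 1], [2·x·y + 2·x + 2·y^2 + 1, x^2 + 4·x·y]].
At the point, J = [[0.0000, 3.0000], [3.0000, 21.0000]] (det J = -9.0000).
Solving J·Δ = −F gives Δ = (6.6667, -0.3333).
Then the next iterate is (x, y)₁ = (3.6667, -1.3333).

(3.6667, -1.3333)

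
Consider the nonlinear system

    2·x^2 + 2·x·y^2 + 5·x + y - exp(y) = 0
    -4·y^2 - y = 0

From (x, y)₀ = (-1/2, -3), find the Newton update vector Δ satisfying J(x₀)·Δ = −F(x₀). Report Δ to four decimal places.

(0.1942, 1.4348)

At (-1/2, -3): F = (-14.049787, -33.0000).
Jacobian J = [[4·x + 2·y^2 + 5, 4·x·y - exp(y) + 1], [0, -8·y - 1]].
At the point, J = [[21.0000, 6.950213], [0.0000, 23.0000]] (det J = 483.0000).
Solving J·Δ = −F gives Δ = (0.1942, 1.4348).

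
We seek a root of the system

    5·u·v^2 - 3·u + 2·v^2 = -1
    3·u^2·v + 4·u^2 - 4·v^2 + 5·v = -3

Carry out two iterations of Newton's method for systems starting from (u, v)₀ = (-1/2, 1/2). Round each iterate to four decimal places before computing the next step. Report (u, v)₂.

At (-1/2, 1/2): F = (2.3750, 5.8750).
Jacobian J = [[5·v^2 - 3, 10·u·v + 4·v], [6·u·v + 8·u, 3·u^2 - 8·v + 5]].
At the point, J = [[-1.7500, -0.5000], [-5.5000, 1.7500]] (det J = -5.8125).
Solving J·Δ = −F gives Δ = (1.2204, 0.4785).
Then the next iterate is (u, v)₁ = (0.7204, 0.9785).
Round to (0.7204, 0.9785) and repeat: F = (4.202504, 7.662010), J = [[1.787311, 10.963114], [9.992668, -1.271072]].
Δ = (-0.7990, -0.2531), so (u, v)₂ = (-0.0786, 0.7254).

(-0.0786, 0.7254)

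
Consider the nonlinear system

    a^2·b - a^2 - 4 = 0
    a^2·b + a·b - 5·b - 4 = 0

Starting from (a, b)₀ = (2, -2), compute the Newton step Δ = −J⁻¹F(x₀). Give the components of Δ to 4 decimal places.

(-0.2857, 3.1429)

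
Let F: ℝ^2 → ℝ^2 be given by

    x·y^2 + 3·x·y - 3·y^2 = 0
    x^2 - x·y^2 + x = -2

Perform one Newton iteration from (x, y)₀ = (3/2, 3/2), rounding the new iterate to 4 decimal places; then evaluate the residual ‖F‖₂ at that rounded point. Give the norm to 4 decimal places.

At (3/2, 3/2): F = (3.3750, 2.3750).
Jacobian J = [[y^2 + 3·y, 2·x·y + 3·x - 6·y], [2·x - y^2 + 1, -2·x·y]].
At the point, J = [[6.7500, 0.0000], [1.7500, -4.5000]] (det J = -30.3750).
Solving J·Δ = −F gives Δ = (-0.5000, 0.3333).
Then the next iterate is (x, y)₁ = (1.0000, 1.8333).
Re-evaluating at (1.0000, 1.8333): F = (-1.222078, 0.639011), so ‖F‖₂ = 1.3791.

1.3791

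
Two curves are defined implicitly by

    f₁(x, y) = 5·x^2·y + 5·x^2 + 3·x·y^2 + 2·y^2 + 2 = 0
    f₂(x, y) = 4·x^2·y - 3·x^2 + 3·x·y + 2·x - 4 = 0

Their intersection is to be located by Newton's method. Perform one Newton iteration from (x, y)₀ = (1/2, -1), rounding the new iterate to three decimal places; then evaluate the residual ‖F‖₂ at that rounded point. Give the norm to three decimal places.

At (1/2, -1): F = (5.500, -6.250).
Jacobian J = [[10·x·y + 10·x + 3·y^2, 5·x^2 + 6·x·y + 4·y], [8·x·y - 6·x + 3·y + 2, 4·x^2 + 3·x]].
At the point, J = [[3.000, -5.750], [-8.000, 2.500]] (det J = -38.500).
Solving J·Δ = −F gives Δ = (-0.576, 0.656).
Then the next iterate is (x, y)₁ = (-0.076, -0.344).
Re-evaluating at (-0.076, -0.344): F = (2.22864, -4.09884), so ‖F‖₂ = 4.666.

4.666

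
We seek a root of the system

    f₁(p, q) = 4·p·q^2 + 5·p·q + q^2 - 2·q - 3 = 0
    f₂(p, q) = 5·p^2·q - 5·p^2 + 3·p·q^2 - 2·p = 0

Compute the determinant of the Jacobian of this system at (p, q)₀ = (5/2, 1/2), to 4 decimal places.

J = [[4·q^2 + 5·q, 8·p·q + 5·p + 2·q - 2], [10·p·q - 10·p + 3·q^2 - 2, 5·p^2 + 6·p·q]].
At the point, J = [[3.5000, 21.5000], [-13.7500, 38.7500]].
det J = 431.2500.

431.2500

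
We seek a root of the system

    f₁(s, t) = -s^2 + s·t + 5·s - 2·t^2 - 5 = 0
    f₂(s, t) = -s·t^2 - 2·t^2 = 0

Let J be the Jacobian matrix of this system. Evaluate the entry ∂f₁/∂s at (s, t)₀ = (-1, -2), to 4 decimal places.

5.0000

∂f₁/∂s = -2·s + t + 5.
At (-1, -2) this is 5.0000.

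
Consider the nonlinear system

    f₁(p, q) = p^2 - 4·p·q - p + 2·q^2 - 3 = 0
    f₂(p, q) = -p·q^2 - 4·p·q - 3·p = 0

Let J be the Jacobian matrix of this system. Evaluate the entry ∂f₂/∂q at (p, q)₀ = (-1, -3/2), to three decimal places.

1.000

∂f₂/∂q = -2·p·q - 4·p.
At (-1, -3/2) this is 1.000.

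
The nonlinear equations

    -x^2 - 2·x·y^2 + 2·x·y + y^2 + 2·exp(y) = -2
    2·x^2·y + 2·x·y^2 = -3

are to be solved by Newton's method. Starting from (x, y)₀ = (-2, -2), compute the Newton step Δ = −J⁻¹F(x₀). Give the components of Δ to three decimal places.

At (-2, -2): F = (26.27067, -29.000).
Jacobian J = [[-2·x - 2·y^2 + 2·y, -4·x·y + 2·x + 2·y + 2·exp(y)], [4·x·y + 2·y^2, 2·x^2 + 4·x·y]].
At the point, J = [[-8.000, -23.72933], [24.000, 24.000]] (det J = 377.50391).
Solving J·Δ = −F gives Δ = (0.153, 1.056).

(0.153, 1.056)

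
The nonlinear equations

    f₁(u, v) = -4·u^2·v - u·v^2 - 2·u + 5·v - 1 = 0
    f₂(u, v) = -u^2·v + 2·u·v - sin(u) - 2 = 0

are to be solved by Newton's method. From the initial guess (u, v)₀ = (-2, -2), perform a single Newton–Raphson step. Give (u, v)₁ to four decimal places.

At (-2, -2): F = (33.0000, 14.909297).
Jacobian J = [[-8·u·v - v^2 - 2, -4·u^2 - 2·u·v + 5], [-2·u·v + 2·v - cos(u), -u^2 + 2·u]].
At the point, J = [[-38.0000, -19.0000], [-11.583853, -8.0000]] (det J = 83.906790).
Solving J·Δ = −F gives Δ = (-0.2297, 2.1963).
Then the next iterate is (u, v)₁ = (-2.2297, 0.1963).

(-2.2297, 0.1963)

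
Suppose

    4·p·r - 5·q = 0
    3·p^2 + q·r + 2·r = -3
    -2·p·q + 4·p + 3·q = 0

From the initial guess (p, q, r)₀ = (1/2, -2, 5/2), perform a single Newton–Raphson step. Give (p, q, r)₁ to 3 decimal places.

At (1/2, -2, 5/2): F = (15.000, 3.750, -2.000).
Jacobian J = [[4·r, -5, 4·p], [6·p, r, q + 2], [-2·q + 4, -2·p + 3, 0]].
At the point, J = [[10.000, -5.000, 2.000], [3.000, 2.500, 0.000], [8.000, 2.000, 0.000]] (det J = -28.000).
Solving J·Δ = −F gives Δ = (0.893, -2.571, -18.393).
Then the next iterate is (p, q, r)₁ = (1.393, -4.571, -15.893).

(1.393, -4.571, -15.893)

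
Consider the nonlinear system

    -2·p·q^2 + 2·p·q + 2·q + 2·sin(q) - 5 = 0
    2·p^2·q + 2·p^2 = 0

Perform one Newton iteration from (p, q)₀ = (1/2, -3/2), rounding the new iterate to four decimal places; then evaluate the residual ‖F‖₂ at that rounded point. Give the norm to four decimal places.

80.5703

At (1/2, -3/2): F = (-13.744990, -0.2500).
Jacobian J = [[-2·q^2 + 2·q, -4·p·q + 2·p + 2·cos(q) + 2], [4·p·q + 4·p, 2·p^2]].
At the point, J = [[-7.5000, 6.141474], [-1.0000, 0.5000]] (det J = 2.391474).
Solving J·Δ = −F gives Δ = (2.2317, 4.9635).
Then the next iterate is (p, q)₁ = (2.7317, 3.4635).
Re-evaluating at (2.7317, 3.4635): F = (-45.321297, 66.614925), so ‖F‖₂ = 80.5703.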